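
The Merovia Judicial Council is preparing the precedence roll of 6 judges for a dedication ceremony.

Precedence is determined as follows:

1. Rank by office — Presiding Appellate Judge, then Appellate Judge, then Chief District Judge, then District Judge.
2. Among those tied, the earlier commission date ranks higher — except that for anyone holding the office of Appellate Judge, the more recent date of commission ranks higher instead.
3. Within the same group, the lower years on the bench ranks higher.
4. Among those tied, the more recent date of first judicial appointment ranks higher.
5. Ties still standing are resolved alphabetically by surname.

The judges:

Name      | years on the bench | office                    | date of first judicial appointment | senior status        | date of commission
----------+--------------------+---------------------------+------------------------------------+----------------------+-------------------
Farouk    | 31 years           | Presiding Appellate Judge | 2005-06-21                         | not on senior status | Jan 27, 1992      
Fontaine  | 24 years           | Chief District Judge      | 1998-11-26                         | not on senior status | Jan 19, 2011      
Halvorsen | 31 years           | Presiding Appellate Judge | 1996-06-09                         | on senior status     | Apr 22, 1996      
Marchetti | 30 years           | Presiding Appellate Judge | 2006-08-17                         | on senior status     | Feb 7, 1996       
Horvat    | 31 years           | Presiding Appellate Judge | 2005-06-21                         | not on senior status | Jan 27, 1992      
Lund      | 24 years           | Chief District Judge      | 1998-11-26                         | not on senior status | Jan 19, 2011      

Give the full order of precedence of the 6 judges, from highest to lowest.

Farouk, Horvat, Marchetti, Halvorsen, Fontaine, Lund

By office: Farouk, Horvat, Marchetti and Halvorsen (Presiding Appellate Judge); then Fontaine and Lund (Chief District Judge).
Among Farouk, Horvat, Marchetti and Halvorsen, by date of commission (earlier first): Farouk and Horvat (Jan 27, 1992) before Marchetti (Feb 7, 1996) before Halvorsen (Apr 22, 1996).
Farouk and Horvat both have years on the bench 31 years, so the next rule applies.
Farouk and Horvat both have date of first judicial appointment 2005-06-21, so the next rule applies.
Among Farouk and Horvat, alphabetically by surname: Farouk before Horvat.
Fontaine and Lund both have date of commission Jan 19, 2011, so the next rule applies.
Fontaine and Lund both have years on the bench 24 years, so the next rule applies.
Fontaine and Lund both have date of first judicial appointment 1998-11-26, so the next rule applies.
Among Fontaine and Lund, alphabetically by surname: Fontaine before Lund.
Full order: Farouk, Horvat, Marchetti, Halvorsen, Fontaine, Lund.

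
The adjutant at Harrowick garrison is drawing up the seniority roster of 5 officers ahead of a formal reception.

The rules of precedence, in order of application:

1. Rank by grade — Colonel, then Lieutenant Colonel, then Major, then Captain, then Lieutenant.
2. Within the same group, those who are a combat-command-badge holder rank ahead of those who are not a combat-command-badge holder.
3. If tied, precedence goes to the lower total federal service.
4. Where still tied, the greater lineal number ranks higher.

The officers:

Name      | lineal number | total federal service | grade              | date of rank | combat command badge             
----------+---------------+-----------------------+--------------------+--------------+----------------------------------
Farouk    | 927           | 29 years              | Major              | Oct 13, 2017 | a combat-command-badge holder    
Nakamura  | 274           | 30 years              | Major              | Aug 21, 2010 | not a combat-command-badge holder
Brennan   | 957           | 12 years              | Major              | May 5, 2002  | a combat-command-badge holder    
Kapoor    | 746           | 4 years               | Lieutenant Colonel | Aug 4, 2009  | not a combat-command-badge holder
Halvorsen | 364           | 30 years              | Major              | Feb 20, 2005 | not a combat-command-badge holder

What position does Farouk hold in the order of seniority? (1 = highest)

By grade: Kapoor (Lieutenant Colonel); then Brennan, Farouk, Halvorsen and Nakamura (Major).
Among Brennan, Farouk, Halvorsen and Nakamura, a combat-command-badge holder before not a combat-command-badge holder: Brennan and Farouk (a combat-command-badge holder) before Halvorsen and Nakamura (not a combat-command-badge holder).
Among Brennan and Farouk, by total federal service (lower first): Brennan (12 years) before Farouk (29 years).
Halvorsen and Nakamura both have total federal service 30 years, so the next rule applies.
Among Halvorsen and Nakamura, by lineal number (higher first): Halvorsen (364) before Nakamura (274).
Order: Kapoor, Brennan, Farouk, Halvorsen, Nakamura. So position 3.

3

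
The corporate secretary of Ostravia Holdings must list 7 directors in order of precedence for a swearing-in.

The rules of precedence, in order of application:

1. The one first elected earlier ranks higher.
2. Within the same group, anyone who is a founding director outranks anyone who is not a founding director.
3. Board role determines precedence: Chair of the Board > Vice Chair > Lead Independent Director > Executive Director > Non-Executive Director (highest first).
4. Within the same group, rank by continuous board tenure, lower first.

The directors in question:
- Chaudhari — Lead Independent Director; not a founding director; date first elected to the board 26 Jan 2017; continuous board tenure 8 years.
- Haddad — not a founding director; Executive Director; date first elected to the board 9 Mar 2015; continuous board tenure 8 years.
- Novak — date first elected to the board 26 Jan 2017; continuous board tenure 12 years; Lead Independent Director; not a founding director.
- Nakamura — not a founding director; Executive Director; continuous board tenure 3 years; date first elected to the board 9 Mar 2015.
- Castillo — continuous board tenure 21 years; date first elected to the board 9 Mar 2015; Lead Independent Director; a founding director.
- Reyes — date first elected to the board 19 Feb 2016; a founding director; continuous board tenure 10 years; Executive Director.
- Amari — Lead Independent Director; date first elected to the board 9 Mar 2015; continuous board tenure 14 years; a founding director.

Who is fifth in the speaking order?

Reyes

By date first elected to the board (earlier first): Amari, Castillo, Nakamura and Haddad (each 9 Mar 2015); then Reyes (19 Feb 2016); then Chaudhari and Novak (both 26 Jan 2017).
Among Amari, Castillo, Nakamura and Haddad, a founding director before not a founding director: Amari and Castillo (a founding director) before Nakamura and Haddad (not a founding director).
Amari and Castillo are each Lead Independent Director, so the next rule applies.
Among Amari and Castillo, by continuous board tenure (lower first): Amari (14 years) before Castillo (21 years).
Nakamura and Haddad are each Executive Director, so the next rule applies.
Among Nakamura and Haddad, by continuous board tenure (lower first): Nakamura (3 years) before Haddad (8 years).
Chaudhari and Novak are each not a founding director, so the next rule applies.
Chaudhari and Novak are each Lead Independent Director, so the next rule applies.
Among Chaudhari and Novak, by continuous board tenure (lower first): Chaudhari (8 years) before Novak (12 years).
Order: Amari, Castillo, Nakamura, Haddad, Reyes, Chaudhari, Novak.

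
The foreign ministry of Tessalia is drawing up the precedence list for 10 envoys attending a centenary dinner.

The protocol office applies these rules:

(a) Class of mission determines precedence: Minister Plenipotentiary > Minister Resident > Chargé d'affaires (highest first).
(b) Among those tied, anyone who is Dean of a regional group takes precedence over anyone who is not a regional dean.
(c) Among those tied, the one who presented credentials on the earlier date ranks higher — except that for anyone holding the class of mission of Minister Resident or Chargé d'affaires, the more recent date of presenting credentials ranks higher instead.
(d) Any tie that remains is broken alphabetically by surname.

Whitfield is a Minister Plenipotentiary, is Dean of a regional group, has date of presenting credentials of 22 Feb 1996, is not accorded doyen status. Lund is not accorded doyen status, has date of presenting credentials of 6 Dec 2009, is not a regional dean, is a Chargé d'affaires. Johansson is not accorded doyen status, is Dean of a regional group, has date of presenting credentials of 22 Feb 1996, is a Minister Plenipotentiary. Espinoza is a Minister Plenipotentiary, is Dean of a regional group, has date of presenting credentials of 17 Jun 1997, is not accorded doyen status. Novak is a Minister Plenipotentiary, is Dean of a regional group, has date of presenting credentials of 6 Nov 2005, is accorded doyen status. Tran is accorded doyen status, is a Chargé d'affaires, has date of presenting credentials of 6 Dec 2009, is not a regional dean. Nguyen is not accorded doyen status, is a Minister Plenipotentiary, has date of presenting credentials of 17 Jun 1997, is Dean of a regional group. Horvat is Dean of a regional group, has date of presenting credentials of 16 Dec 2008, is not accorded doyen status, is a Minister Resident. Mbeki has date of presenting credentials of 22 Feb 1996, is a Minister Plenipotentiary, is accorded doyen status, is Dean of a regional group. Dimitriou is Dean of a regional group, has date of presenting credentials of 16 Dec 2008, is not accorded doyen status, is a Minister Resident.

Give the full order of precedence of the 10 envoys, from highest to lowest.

Johansson, Mbeki, Whitfield, Espinoza, Nguyen, Novak, Dimitriou, Horvat, Lund, Tran

By class of mission: Johansson, Mbeki, Whitfield, Espinoza, Nguyen and Novak (Minister Plenipotentiary); then Dimitriou and Horvat (Minister Resident); then Lund and Tran (Chargé d'affaires).
Johansson, Mbeki, Whitfield, Espinoza, Nguyen and Novak are each Dean of a regional group, so the next rule applies.
Among Johansson, Mbeki, Whitfield, Espinoza, Nguyen and Novak, by date of presenting credentials (earlier first): Johansson, Mbeki and Whitfield (22 Feb 1996) before Espinoza and Nguyen (17 Jun 1997) before Novak (6 Nov 2005).
Among Johansson, Mbeki and Whitfield, alphabetically by surname: Johansson before Mbeki before Whitfield.
Among Espinoza and Nguyen, alphabetically by surname: Espinoza before Nguyen.
Dimitriou and Horvat are each Dean of a regional group, so the next rule applies.
Dimitriou and Horvat both have date of presenting credentials 16 Dec 2008, so the next rule applies.
Among Dimitriou and Horvat, alphabetically by surname: Dimitriou before Horvat.
Lund and Tran are each not a regional dean, so the next rule applies.
Lund and Tran both have date of presenting credentials 6 Dec 2009, so the next rule applies.
Among Lund and Tran, alphabetically by surname: Lund before Tran.
Full order: Johansson, Mbeki, Whitfield, Espinoza, Nguyen, Novak, Dimitriou, Horvat, Lund, Tran.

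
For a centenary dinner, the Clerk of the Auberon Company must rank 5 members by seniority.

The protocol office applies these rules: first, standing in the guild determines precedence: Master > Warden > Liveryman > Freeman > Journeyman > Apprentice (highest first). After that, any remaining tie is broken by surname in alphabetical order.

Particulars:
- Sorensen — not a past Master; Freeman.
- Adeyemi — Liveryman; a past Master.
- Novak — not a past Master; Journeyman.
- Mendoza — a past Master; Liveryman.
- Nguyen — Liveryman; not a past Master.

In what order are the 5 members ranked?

Adeyemi, Mendoza, Nguyen, Sorensen, Novak

By standing in the guild: Adeyemi, Mendoza and Nguyen (Liveryman); then Sorensen (Freeman); then Novak (Journeyman).
Among Adeyemi, Mendoza and Nguyen, alphabetically by surname: Adeyemi before Mendoza before Nguyen.
Full order: Adeyemi, Mendoza, Nguyen, Sorensen, Novak.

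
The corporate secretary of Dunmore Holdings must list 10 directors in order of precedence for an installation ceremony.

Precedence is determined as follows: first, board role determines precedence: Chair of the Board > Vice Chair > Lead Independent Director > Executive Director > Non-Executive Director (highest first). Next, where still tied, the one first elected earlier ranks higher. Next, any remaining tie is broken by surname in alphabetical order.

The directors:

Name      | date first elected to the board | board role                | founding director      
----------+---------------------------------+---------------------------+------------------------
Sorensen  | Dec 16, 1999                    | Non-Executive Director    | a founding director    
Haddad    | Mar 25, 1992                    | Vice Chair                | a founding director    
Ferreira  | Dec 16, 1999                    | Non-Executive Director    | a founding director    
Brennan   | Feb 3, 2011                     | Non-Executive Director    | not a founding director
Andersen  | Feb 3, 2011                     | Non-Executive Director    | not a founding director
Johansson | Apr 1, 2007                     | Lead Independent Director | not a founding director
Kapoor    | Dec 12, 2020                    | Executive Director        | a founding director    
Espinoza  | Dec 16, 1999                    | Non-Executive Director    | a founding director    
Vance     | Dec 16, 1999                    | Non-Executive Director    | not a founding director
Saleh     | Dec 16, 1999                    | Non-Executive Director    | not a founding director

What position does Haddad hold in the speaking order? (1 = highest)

1

By board role: Haddad (Vice Chair); then Johansson (Lead Independent Director); then Kapoor (Executive Director); then Espinoza, Ferreira, Saleh, Sorensen, Vance, Andersen and Brennan (Non-Executive Director).
Among Espinoza, Ferreira, Saleh, Sorensen, Vance, Andersen and Brennan, by date first elected to the board (earlier first): Espinoza, Ferreira, Saleh, Sorensen and Vance (Dec 16, 1999) before Andersen and Brennan (Feb 3, 2011).
Among Espinoza, Ferreira, Saleh, Sorensen and Vance, alphabetically by surname: Espinoza before Ferreira before Saleh before Sorensen before Vance.
Among Andersen and Brennan, alphabetically by surname: Andersen before Brennan.
Order: Haddad, Johansson, Kapoor, Espinoza, Ferreira, Saleh, Sorensen, Vance, Andersen, Brennan. So position 1.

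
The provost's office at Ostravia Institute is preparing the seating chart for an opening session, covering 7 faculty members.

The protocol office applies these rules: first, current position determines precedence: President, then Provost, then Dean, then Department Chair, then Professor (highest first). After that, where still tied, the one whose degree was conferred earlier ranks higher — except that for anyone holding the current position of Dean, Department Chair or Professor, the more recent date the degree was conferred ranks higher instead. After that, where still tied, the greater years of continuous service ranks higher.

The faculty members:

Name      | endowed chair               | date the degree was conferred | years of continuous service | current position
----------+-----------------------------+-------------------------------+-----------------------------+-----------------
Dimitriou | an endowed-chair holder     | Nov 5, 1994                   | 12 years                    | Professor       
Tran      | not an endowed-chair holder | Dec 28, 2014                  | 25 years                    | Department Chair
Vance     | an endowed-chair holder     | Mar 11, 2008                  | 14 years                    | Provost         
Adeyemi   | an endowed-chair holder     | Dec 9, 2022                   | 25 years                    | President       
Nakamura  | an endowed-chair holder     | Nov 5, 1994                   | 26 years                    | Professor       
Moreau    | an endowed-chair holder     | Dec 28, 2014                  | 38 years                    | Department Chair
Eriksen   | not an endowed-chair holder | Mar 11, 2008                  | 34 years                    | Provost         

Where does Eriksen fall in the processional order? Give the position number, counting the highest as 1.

2

By current position: Adeyemi (President); then Eriksen and Vance (Provost); then Moreau and Tran (Department Chair); then Nakamura and Dimitriou (Professor).
Eriksen and Vance both have date the degree was conferred Mar 11, 2008, so the next rule applies.
Among Eriksen and Vance, by years of continuous service (higher first): Eriksen (34 years) before Vance (14 years).
Moreau and Tran both have date the degree was conferred Dec 28, 2014, so the next rule applies.
Among Moreau and Tran, by years of continuous service (higher first): Moreau (38 years) before Tran (25 years).
Nakamura and Dimitriou both have date the degree was conferred Nov 5, 1994, so the next rule applies.
Among Nakamura and Dimitriou, by years of continuous service (higher first): Nakamura (26 years) before Dimitriou (12 years).
Order: Adeyemi, Eriksen, Vance, Moreau, Tran, Nakamura, Dimitriou. So position 2.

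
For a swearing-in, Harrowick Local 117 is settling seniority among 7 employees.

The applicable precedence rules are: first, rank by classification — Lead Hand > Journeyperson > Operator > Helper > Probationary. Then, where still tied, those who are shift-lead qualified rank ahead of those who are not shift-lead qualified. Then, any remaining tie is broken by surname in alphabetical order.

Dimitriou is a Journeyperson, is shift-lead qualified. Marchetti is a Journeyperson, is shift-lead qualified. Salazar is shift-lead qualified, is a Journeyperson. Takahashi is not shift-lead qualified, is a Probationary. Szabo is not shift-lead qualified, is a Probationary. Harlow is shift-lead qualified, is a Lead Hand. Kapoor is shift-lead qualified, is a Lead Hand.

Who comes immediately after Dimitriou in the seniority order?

By classification: Harlow and Kapoor (Lead Hand); then Dimitriou, Marchetti and Salazar (Journeyperson); then Szabo and Takahashi (Probationary).
Harlow and Kapoor are each shift-lead qualified, so the next rule applies.
Among Harlow and Kapoor, alphabetically by surname: Harlow before Kapoor.
Dimitriou, Marchetti and Salazar are each shift-lead qualified, so the next rule applies.
Among Dimitriou, Marchetti and Salazar, alphabetically by surname: Dimitriou before Marchetti before Salazar.
Szabo and Takahashi are each not shift-lead qualified, so the next rule applies.
Among Szabo and Takahashi, alphabetically by surname: Szabo before Takahashi.
Order: Harlow, Kapoor, Dimitriou, Marchetti, Salazar, Szabo, Takahashi.

Marchetti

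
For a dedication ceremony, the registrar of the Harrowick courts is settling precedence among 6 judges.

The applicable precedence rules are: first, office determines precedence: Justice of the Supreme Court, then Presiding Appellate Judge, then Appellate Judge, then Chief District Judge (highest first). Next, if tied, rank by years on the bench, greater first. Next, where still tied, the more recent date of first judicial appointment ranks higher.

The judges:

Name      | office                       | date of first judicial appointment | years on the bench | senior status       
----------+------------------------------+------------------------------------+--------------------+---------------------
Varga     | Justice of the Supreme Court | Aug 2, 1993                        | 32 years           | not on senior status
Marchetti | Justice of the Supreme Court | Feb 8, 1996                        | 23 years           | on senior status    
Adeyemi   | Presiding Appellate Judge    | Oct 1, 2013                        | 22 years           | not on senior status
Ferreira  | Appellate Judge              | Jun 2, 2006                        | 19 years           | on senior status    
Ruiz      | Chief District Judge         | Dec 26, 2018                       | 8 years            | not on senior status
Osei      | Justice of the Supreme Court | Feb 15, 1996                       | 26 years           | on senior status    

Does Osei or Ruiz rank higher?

By office: Varga, Osei and Marchetti (Justice of the Supreme Court); then Adeyemi (Presiding Appellate Judge); then Ferreira (Appellate Judge); then Ruiz (Chief District Judge).
Among Varga, Osei and Marchetti, by years on the bench (higher first): Varga (32 years) before Osei (26 years) before Marchetti (23 years).
So Osei takes precedence.

Osei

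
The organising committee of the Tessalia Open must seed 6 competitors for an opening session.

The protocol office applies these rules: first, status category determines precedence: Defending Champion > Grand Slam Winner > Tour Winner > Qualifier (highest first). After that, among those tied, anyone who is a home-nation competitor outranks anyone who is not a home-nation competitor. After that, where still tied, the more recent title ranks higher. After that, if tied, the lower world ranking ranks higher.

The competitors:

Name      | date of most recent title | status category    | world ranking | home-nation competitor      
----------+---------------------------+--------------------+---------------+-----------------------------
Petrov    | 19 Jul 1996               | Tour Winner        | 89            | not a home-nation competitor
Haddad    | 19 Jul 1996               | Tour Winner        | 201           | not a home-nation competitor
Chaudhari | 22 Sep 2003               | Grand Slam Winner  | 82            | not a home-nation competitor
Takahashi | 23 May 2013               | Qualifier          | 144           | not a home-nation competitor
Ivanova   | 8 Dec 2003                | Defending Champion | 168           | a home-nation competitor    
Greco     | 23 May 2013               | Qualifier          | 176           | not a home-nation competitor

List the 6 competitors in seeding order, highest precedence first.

Ivanova, Chaudhari, Petrov, Haddad, Takahashi, Greco

By status category: Ivanova (Defending Champion); then Chaudhari (Grand Slam Winner); then Petrov and Haddad (Tour Winner); then Takahashi and Greco (Qualifier).
Petrov and Haddad are each not a home-nation competitor, so the next rule applies.
Petrov and Haddad both have date of most recent title 19 Jul 1996, so the next rule applies.
Among Petrov and Haddad, by world ranking (lower first): Petrov (89) before Haddad (201).
Takahashi and Greco are each not a home-nation competitor, so the next rule applies.
Takahashi and Greco both have date of most recent title 23 May 2013, so the next rule applies.
Among Takahashi and Greco, by world ranking (lower first): Takahashi (144) before Greco (176).
Full order: Ivanova, Chaudhari, Petrov, Haddad, Takahashi, Greco.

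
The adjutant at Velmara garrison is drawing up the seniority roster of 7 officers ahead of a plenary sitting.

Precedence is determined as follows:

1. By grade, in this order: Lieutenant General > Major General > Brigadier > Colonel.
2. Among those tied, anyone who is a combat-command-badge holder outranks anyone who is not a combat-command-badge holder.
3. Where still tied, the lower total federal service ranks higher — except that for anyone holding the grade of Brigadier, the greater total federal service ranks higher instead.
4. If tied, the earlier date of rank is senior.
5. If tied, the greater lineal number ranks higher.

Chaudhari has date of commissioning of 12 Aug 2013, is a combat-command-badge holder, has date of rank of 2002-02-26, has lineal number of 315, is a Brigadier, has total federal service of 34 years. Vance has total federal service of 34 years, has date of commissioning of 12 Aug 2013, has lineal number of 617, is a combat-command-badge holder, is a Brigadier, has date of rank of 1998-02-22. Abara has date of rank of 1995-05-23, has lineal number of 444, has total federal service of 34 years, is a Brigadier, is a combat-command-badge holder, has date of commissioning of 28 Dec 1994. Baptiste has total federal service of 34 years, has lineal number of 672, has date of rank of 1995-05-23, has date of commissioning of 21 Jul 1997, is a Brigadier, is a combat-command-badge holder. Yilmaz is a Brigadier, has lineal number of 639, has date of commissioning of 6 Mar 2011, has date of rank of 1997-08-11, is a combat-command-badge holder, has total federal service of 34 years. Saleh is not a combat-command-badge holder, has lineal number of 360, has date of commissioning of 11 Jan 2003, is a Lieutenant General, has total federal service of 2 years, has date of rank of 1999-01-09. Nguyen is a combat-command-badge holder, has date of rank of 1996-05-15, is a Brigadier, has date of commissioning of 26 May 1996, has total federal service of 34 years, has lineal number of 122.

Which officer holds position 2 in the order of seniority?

Baptiste

By grade: Saleh (Lieutenant General); then Baptiste, Abara, Nguyen, Yilmaz, Vance and Chaudhari (Brigadier).
Baptiste, Abara, Nguyen, Yilmaz, Vance and Chaudhari are each a combat-command-badge holder, so the next rule applies.
Baptiste, Abara, Nguyen, Yilmaz, Vance and Chaudhari all have total federal service 34 years, so the next rule applies.
Among Baptiste, Abara, Nguyen, Yilmaz, Vance and Chaudhari, by date of rank (earlier first): Baptiste and Abara (1995-05-23) before Nguyen (1996-05-15) before Yilmaz (1997-08-11) before Vance (1998-02-22) before Chaudhari (2002-02-26).
Among Baptiste and Abara, by lineal number (higher first): Baptiste (672) before Abara (444).
Order: Saleh, Baptiste, Abara, Nguyen, Yilmaz, Vance, Chaudhari.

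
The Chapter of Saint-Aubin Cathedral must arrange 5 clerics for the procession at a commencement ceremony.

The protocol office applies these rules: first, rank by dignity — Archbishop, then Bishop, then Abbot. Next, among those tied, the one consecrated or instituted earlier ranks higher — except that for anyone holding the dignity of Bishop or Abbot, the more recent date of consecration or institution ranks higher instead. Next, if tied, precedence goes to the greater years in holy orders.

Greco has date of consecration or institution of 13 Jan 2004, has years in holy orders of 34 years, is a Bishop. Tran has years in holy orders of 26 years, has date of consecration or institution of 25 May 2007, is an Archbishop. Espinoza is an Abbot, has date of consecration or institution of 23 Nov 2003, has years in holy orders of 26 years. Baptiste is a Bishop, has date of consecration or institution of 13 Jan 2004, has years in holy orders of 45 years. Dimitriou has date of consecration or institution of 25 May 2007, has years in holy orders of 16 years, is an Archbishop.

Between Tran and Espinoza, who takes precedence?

By dignity: Tran and Dimitriou (Archbishop); then Baptiste and Greco (Bishop); then Espinoza (Abbot).
Tran and Dimitriou both have date of consecration or institution 25 May 2007, so the next rule applies.
Among Tran and Dimitriou, by years in holy orders (higher first): Tran (26 years) before Dimitriou (16 years).
Baptiste and Greco both have date of consecration or institution 13 Jan 2004, so the next rule applies.
Among Baptiste and Greco, by years in holy orders (higher first): Baptiste (45 years) before Greco (34 years).
So Tran takes precedence.

Tran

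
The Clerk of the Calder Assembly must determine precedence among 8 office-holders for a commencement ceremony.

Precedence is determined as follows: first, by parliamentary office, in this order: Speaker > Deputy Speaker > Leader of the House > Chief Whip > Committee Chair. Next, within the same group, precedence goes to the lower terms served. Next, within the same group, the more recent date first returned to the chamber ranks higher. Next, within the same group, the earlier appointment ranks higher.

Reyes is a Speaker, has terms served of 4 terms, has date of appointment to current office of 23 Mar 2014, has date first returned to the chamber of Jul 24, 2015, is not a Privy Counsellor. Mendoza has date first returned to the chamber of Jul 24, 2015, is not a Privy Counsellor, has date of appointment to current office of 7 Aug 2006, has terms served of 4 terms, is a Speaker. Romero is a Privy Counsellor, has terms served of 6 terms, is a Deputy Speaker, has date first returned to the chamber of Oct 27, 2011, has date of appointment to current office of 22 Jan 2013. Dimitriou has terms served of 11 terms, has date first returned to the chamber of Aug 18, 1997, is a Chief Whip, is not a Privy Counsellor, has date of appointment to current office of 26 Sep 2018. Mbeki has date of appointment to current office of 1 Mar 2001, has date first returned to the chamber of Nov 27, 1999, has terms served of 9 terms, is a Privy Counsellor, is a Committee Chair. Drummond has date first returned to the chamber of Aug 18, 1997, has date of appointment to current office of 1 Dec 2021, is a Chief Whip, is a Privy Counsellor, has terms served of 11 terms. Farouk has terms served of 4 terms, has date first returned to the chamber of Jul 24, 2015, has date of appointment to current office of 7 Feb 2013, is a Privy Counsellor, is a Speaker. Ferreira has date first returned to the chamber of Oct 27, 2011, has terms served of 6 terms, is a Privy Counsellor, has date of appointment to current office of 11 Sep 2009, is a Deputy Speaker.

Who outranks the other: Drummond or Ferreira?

Ferreira

By parliamentary office: Mendoza, Farouk and Reyes (Speaker); then Ferreira and Romero (Deputy Speaker); then Dimitriou and Drummond (Chief Whip); then Mbeki (Committee Chair).
Mendoza, Farouk and Reyes all have terms served 4 terms, so the next rule applies.
Mendoza, Farouk and Reyes all have date first returned to the chamber Jul 24, 2015, so the next rule applies.
Among Mendoza, Farouk and Reyes, by date of appointment to current office (earlier first): Mendoza (7 Aug 2006) before Farouk (7 Feb 2013) before Reyes (23 Mar 2014).
Ferreira and Romero both have terms served 6 terms, so the next rule applies.
Ferreira and Romero both have date first returned to the chamber Oct 27, 2011, so the next rule applies.
Among Ferreira and Romero, by date of appointment to current office (earlier first): Ferreira (11 Sep 2009) before Romero (22 Jan 2013).
Dimitriou and Drummond both have terms served 11 terms, so the next rule applies.
Dimitriou and Drummond both have date first returned to the chamber Aug 18, 1997, so the next rule applies.
Among Dimitriou and Drummond, by date of appointment to current office (earlier first): Dimitriou (26 Sep 2018) before Drummond (1 Dec 2021).
So Ferreira takes precedence.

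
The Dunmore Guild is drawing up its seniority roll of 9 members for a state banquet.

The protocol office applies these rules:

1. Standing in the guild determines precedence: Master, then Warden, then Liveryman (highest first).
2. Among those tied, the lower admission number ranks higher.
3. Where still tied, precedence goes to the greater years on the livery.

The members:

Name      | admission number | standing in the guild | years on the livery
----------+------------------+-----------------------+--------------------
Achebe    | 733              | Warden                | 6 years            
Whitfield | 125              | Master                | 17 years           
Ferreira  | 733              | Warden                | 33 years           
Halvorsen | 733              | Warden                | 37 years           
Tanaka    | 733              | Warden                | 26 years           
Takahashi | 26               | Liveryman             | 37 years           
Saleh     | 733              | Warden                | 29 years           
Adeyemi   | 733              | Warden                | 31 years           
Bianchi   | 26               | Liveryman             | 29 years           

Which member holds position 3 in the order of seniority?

By standing in the guild: Whitfield (Master); then Halvorsen, Ferreira, Adeyemi, Saleh, Tanaka and Achebe (Warden); then Takahashi and Bianchi (Liveryman).
Halvorsen, Ferreira, Adeyemi, Saleh, Tanaka and Achebe all have admission number 733, so the next rule applies.
Among Halvorsen, Ferreira, Adeyemi, Saleh, Tanaka and Achebe, by years on the livery (higher first): Halvorsen (37 years) before Ferreira (33 years) before Adeyemi (31 years) before Saleh (29 years) before Tanaka (26 years) before Achebe (6 years).
Takahashi and Bianchi both have admission number 26, so the next rule applies.
Among Takahashi and Bianchi, by years on the livery (higher first): Takahashi (37 years) before Bianchi (29 years).
Order: Whitfield, Halvorsen, Ferreira, Adeyemi, Saleh, Tanaka, Achebe, Takahashi, Bianchi.

Ferreira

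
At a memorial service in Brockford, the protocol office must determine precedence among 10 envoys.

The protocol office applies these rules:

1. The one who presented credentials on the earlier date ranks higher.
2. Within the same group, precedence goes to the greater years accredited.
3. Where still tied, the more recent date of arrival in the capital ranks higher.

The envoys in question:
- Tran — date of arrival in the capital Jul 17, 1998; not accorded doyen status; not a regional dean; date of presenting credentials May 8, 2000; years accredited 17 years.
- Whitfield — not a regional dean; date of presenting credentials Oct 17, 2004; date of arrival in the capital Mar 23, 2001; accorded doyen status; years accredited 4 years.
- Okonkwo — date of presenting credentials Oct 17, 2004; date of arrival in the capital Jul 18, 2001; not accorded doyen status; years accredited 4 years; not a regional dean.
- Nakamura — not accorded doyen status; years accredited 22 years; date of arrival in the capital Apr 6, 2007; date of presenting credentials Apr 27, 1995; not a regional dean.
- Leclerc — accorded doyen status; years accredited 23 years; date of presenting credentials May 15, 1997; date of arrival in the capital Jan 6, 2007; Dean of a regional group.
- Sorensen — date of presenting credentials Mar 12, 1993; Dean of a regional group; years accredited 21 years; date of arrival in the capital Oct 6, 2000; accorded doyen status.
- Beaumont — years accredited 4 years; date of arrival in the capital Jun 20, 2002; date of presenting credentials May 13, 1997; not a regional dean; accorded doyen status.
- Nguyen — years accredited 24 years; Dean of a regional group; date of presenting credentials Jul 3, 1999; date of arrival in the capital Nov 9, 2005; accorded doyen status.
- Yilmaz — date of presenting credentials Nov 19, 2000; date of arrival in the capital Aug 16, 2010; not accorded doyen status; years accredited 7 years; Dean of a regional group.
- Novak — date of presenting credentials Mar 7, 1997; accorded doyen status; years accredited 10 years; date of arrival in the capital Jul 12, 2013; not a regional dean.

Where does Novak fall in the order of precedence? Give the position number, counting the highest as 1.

3

By date of presenting credentials (earlier first): Sorensen (Mar 12, 1993); then Nakamura (Apr 27, 1995); then Novak (Mar 7, 1997); then Beaumont (May 13, 1997); then Leclerc (May 15, 1997); then Nguyen (Jul 3, 1999); then Tran (May 8, 2000); then Yilmaz (Nov 19, 2000); then Okonkwo and Whitfield (both Oct 17, 2004).
Okonkwo and Whitfield both have years accredited 4 years, so the next rule applies.
Among Okonkwo and Whitfield, by date of arrival in the capital (later first): Okonkwo (Jul 18, 2001) before Whitfield (Mar 23, 2001).
Order: Sorensen, Nakamura, Novak, Beaumont, Leclerc, Nguyen, Tran, Yilmaz, Okonkwo, Whitfield. So position 3.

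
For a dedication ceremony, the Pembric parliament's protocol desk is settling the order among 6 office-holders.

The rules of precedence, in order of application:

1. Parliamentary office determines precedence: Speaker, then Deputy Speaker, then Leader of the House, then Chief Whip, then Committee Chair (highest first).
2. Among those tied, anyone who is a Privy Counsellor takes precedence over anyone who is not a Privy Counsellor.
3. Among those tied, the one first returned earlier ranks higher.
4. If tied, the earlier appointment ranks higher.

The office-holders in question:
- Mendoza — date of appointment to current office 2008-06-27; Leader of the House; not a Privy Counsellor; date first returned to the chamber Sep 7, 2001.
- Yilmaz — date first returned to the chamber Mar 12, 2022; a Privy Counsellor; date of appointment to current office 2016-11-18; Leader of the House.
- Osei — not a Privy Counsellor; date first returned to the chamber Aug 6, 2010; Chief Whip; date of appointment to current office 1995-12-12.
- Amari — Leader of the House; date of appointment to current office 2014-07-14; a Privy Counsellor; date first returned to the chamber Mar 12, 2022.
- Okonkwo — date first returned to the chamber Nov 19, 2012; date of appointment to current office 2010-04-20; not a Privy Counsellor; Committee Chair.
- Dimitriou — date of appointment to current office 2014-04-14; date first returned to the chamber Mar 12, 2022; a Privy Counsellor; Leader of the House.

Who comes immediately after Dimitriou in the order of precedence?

By parliamentary office: Dimitriou, Amari, Yilmaz and Mendoza (Leader of the House); then Osei (Chief Whip); then Okonkwo (Committee Chair).
Among Dimitriou, Amari, Yilmaz and Mendoza, a Privy Counsellor before not a Privy Counsellor: Dimitriou, Amari and Yilmaz (a Privy Counsellor) before Mendoza (not a Privy Counsellor).
Dimitriou, Amari and Yilmaz all have date first returned to the chamber Mar 12, 2022, so the next rule applies.
Among Dimitriou, Amari and Yilmaz, by date of appointment to current office (earlier first): Dimitriou (2014-04-14) before Amari (2014-07-14) before Yilmaz (2016-11-18).
Order: Dimitriou, Amari, Yilmaz, Mendoza, Osei, Okonkwo.

Amari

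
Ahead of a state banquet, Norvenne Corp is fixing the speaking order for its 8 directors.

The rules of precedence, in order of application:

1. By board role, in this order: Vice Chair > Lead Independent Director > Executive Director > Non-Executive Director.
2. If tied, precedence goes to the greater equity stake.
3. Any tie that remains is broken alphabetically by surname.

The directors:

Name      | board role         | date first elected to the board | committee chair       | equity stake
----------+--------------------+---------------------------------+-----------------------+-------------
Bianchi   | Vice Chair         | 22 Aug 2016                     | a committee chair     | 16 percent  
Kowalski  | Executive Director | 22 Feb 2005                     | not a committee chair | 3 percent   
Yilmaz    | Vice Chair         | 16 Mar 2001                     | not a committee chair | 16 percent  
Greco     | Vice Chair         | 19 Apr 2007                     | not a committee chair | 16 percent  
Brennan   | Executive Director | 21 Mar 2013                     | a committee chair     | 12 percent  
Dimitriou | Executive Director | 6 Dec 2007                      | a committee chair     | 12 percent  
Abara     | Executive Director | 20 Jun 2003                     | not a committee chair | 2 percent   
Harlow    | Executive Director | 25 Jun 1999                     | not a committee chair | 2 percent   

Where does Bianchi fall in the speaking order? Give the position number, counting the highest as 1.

By board role: Bianchi, Greco and Yilmaz (Vice Chair); then Brennan, Dimitriou, Kowalski, Abara and Harlow (Executive Director).
Bianchi, Greco and Yilmaz all have equity stake 16 percent, so the next rule applies.
Among Bianchi, Greco and Yilmaz, alphabetically by surname: Bianchi before Greco before Yilmaz.
Among Brennan, Dimitriou, Kowalski, Abara and Harlow, by equity stake (higher first): Brennan and Dimitriou (12 percent) before Kowalski (3 percent) before Abara and Harlow (2 percent).
Among Brennan and Dimitriou, alphabetically by surname: Brennan before Dimitriou.
Among Abara and Harlow, alphabetically by surname: Abara before Harlow.
Order: Bianchi, Greco, Yilmaz, Brennan, Dimitriou, Kowalski, Abara, Harlow. So position 1.

1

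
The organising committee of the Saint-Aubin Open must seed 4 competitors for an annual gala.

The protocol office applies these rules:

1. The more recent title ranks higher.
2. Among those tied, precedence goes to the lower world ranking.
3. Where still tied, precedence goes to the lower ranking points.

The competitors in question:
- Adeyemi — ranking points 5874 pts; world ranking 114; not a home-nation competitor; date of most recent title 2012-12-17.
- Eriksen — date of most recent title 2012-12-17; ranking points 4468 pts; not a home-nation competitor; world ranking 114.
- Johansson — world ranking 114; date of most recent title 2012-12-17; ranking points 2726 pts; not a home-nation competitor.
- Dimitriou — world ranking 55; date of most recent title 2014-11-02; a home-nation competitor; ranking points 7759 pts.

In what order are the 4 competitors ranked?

By date of most recent title (later first): Dimitriou (2014-11-02); then Johansson, Eriksen and Adeyemi (each 2012-12-17).
Johansson, Eriksen and Adeyemi all have world ranking 114, so the next rule applies.
Among Johansson, Eriksen and Adeyemi, by ranking points (lower first): Johansson (2726 pts) before Eriksen (4468 pts) before Adeyemi (5874 pts).
Full order: Dimitriou, Johansson, Eriksen, Adeyemi.

Dimitriou, Johansson, Eriksen, Adeyemi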